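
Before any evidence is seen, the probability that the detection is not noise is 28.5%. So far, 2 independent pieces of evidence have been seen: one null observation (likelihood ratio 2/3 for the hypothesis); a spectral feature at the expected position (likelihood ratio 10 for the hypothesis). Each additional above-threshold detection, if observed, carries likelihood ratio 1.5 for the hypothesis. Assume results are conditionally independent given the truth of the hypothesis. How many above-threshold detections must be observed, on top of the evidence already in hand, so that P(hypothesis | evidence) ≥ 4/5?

Prior odds = 0.285/0.715 = 57/143.
Combined Bayes factor of the evidence already in hand = (2/3) × 10 = 20/3.
Odds after that evidence = (57/143) × 20/3 = 380/143.
Target odds = 0.8/0.2 = 4.
Need 1.5ⁿ ≥ 4 ÷ (380/143) = 143/95.
1.5¹ = 1.5 falls short of 143/95 but 1.5² = 2.25 reaches it, so n = 2.

2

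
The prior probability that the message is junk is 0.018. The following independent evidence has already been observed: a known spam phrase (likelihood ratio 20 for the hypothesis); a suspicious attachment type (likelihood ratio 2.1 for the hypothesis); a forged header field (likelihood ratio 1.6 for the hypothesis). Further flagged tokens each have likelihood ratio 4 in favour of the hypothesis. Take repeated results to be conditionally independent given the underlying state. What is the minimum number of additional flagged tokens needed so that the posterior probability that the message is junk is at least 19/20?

2

Prior odds = 0.018/0.982 = 9/491.
Combined Bayes factor of the evidence already in hand = 20 × 2.1 × 1.6 = 67.2.
Odds after that evidence = (9/491) × 67.2 = 3024/2455.
Target odds = 0.95/0.05 = 19.
Need 4ⁿ ≥ 19 ÷ (3024/2455) = 46645/3024.
4¹ = 4 falls short of 46645/3024 but 4² = 16 reaches it, so n = 2.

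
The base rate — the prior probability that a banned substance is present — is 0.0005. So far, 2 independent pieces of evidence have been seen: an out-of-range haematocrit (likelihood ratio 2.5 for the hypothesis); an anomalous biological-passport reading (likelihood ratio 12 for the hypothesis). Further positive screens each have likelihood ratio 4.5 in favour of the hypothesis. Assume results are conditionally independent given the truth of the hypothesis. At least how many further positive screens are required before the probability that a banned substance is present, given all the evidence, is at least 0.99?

Prior odds = 0.0005/0.9995 = 1/1999.
Combined Bayes factor of the evidence already in hand = 2.5 × 12 = 30.
Odds after that evidence = (1/1999) × 30 = 30/1999.
Target odds = 0.99/0.01 = 99.
Need 4.5ⁿ ≥ 99 ÷ (30/1999) = 6596.7.
4.5⁵ = 1845.28125 falls short of 6596.7 but 4.5⁶ = 8303.765625 reaches it, so n = 6.

6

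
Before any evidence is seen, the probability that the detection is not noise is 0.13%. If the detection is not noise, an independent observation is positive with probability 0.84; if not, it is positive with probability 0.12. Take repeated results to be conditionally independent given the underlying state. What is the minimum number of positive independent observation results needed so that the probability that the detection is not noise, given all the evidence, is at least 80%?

Prior odds = 0.0013/0.9987 = 13/9987.
Likelihood ratio of a positive = 0.84/0.12 = 7.
Target odds: 0.8 ÷ 0.2 = 4.
Need (13/9987) × 7ⁿ ≥ 4, i.e. 7ⁿ ≥ 39948/13.
7⁴ = 2401 falls short of 39948/13 but 7⁵ = 16807 reaches it, so n = 5.

5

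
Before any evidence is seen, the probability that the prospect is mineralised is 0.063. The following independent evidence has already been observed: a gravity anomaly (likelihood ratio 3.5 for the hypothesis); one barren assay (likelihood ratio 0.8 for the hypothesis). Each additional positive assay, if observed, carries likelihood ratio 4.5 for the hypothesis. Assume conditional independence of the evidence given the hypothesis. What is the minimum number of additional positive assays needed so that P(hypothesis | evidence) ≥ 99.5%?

Prior odds = 0.063/0.937 = 63/937.
Combined Bayes factor of the evidence already in hand = 3.5 × 0.8 = 2.8.
Odds after that evidence = (63/937) × 2.8 = 882/4685.
Target odds = 0.995/0.005 = 199.
Need 4.5ⁿ ≥ 199 ÷ (882/4685) = 932315/882.
4.5⁴ = 410.0625 falls short of 932315/882 but 4.5⁵ = 1845.28125 reaches it, so n = 5.

5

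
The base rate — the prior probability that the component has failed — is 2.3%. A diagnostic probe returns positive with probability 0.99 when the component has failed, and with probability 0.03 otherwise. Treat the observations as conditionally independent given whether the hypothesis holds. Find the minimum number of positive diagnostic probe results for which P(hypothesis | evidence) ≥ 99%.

Prior odds = 0.023/0.977 = 23/977.
Likelihood ratio of a positive result = 0.99/0.03 = 33.
Target odds: 0.99 ÷ 0.01 = 99.
Require 33ⁿ ≥ 99 ÷ (23/977) = 96723/23.
33² = 1089 falls short of 96723/23 but 33³ = 35937 reaches it, so n = 3.

3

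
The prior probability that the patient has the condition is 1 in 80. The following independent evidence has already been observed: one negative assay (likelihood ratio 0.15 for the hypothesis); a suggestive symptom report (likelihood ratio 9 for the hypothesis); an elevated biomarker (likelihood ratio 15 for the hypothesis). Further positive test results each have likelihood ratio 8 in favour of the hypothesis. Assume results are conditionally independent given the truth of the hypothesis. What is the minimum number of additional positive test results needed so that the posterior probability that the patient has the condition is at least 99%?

3

Prior odds = 0.0125/0.9875 = 1/79.
Combined Bayes factor of the evidence already in hand = 0.15 × 9 × 15 = 20.25.
Odds after that evidence = (1/79) × 20.25 = 81/316.
Target odds = 0.99/0.01 = 99.
Need 8ⁿ ≥ 99 ÷ (81/316) = 3476/9.
8² = 64 falls short of 3476/9 but 8³ = 512 reaches it, so n = 3.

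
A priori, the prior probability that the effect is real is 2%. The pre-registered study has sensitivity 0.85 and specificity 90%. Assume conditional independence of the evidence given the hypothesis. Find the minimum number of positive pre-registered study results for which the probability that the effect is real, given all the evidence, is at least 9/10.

Prior odds = 0.02/0.98 = 1/49.
False-positive rate = 1 − 0.9 = 0.1; likelihood ratio of a positive = 0.85/0.1 = 8.5.
Target odds: 0.9 ÷ 0.1 = 9.
Need (1/49) × 8.5ⁿ ≥ 9, i.e. 8.5ⁿ ≥ 441.
8.5² = 72.25 falls short of 441 but 8.5³ = 614.125 reaches it, so n = 3.

3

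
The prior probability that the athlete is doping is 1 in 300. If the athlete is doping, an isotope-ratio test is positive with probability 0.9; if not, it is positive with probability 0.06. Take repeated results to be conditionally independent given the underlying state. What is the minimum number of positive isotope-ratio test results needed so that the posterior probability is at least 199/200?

5

Prior odds = (1/300)/(299/300) = 1/299.
Likelihood ratio of a positive = 0.9/0.06 = 15.
Target odds: 0.995 ÷ 0.005 = 199.
Need (1/299) × 15ⁿ ≥ 199, i.e. 15ⁿ ≥ 59501.
15⁴ = 50625 falls short of 59501 but 15⁵ = 759375 reaches it, so n = 5.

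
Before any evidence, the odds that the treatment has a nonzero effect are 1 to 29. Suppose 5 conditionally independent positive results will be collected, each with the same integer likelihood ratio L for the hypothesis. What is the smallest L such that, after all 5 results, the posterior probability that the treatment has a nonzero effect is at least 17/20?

3

Prior odds = 1/29.
Target odds = 0.85/0.15 = 17/3.
Need L⁵ ≥ 17/3 ÷ (1/29) = 493/3.
2⁵ = 32 < 493/3 ≤ 243 = 3⁵, so L = 3.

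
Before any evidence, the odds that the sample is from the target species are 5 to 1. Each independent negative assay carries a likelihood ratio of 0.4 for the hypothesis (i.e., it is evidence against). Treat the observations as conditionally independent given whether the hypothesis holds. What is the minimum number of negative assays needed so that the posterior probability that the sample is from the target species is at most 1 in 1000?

Prior odds = 5.
Likelihood ratio per negative assay = 0.4.
Target odds: 0.001 ÷ 0.999 = 1/999.
Require 0.4ⁿ ≤ 1/999 ÷ 5 = 1/4995.
0.4⁹ = 512/1953125 is still above 1/4995 but 0.4¹⁰ = 1024/9765625 is at or below it, so n = 10.

10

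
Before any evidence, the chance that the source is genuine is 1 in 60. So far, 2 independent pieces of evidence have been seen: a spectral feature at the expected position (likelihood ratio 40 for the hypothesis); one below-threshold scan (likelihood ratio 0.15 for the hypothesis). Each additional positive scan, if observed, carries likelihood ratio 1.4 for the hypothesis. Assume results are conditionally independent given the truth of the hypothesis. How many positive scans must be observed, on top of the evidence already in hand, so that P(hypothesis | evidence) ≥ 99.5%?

Prior odds = (1/60)/(59/60) = 1/59.
Combined Bayes factor of the evidence already in hand = 40 × 0.15 = 6.
Odds after that evidence = (1/59) × 6 = 6/59.
Target odds = 0.995/0.005 = 199.
Need 1.4ⁿ ≥ 199 ÷ (6/59) = 11741/6.
1.4²² ≈1639.9 falls short of 11741/6 but 1.4²³ ≈2295.86 reaches it, so n = 23.

23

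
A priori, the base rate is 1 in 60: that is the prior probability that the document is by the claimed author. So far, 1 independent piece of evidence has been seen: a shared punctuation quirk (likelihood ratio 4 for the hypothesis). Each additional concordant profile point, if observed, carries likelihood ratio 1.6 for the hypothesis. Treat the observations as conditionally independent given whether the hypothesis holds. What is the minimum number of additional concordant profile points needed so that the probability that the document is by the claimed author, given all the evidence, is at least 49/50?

15

Prior odds = (1/60)/(59/60) = 1/59.
Bayes factor of the evidence already in hand = 4.
Odds after that evidence = (1/59) × 4 = 4/59.
Target odds = 0.98/0.02 = 49.
Need 1.6ⁿ ≥ 49 ÷ (4/59) = 722.75.
1.6¹⁴ ≈720.576 falls short of 722.75 but 1.6¹⁵ ≈1152.92 reaches it, so n = 15.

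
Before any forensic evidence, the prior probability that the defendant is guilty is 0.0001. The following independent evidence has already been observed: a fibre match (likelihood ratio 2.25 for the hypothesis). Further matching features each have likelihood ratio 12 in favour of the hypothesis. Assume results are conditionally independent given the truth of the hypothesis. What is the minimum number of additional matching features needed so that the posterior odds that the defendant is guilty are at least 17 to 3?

Prior odds = 0.0001/0.9999 = 1/9999.
Bayes factor of the evidence already in hand = 2.25.
Odds after that evidence = (1/9999) × 2.25 = 1/4444.
Target odds = 17/3.
Need 12ⁿ ≥ 17/3 ÷ (1/4444) = 75548/3.
12⁴ = 20736 falls short of 75548/3 but 12⁵ = 248832 reaches it, so n = 5.

5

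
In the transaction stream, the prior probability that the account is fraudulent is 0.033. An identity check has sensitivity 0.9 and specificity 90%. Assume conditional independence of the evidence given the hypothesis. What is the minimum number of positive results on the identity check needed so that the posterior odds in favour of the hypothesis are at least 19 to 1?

Prior odds = 0.033/0.967 = 33/967.
False-positive rate = 1 − 0.9 = 0.1; likelihood ratio of a positive = 0.9/0.1 = 9.
Target odds = 19.
Need (33/967) × 9ⁿ ≥ 19, i.e. 9ⁿ ≥ 18373/33.
9² = 81 falls short of 18373/33 but 9³ = 729 reaches it, so n = 3.

3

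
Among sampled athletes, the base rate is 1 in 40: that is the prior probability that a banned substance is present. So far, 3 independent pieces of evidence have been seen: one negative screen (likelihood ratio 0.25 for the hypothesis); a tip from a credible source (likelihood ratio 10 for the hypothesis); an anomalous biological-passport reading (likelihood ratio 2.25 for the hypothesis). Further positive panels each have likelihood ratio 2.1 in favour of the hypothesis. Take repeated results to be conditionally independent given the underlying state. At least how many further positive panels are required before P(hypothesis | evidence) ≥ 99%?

Prior odds = 0.025/0.975 = 1/39.
Combined Bayes factor of the evidence already in hand = 0.25 × 10 × 2.25 = 5.625.
Odds after that evidence = (1/39) × 5.625 = 15/104.
Target odds = 0.99/0.01 = 99.
Need 2.1ⁿ ≥ 99 ÷ (15/104) = 686.4.
2.1⁸ ≈378.229 falls short of 686.4 but 2.1⁹ ≈794.28 reaches it, so n = 9.

9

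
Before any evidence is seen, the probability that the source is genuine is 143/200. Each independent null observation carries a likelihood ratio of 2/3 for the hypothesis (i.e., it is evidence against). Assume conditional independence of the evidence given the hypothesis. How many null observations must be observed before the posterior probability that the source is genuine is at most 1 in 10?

Prior odds: 0.715 ÷ 0.285 = 143/57.
Likelihood ratio per null observation = 2/3.
Target odds: 0.1 ÷ 0.9 = 1/9.
Need (143/57) × (2/3)ⁿ ≤ 1/9, i.e. (2/3)ⁿ ≤ 19/429.
(2/3)⁷ = 128/2187 is still above 19/429 but (2/3)⁸ = 256/6561 is at or below it, so n = 8.

8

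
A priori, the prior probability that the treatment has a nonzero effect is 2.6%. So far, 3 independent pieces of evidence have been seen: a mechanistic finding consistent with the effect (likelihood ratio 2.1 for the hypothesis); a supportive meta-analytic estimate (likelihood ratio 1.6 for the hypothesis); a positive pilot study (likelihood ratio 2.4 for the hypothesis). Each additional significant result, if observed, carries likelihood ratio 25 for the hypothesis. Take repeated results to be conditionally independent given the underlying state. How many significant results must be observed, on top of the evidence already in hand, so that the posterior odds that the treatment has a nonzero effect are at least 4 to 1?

Prior odds = 0.026/0.974 = 13/487.
Combined Bayes factor of the evidence already in hand = 2.1 × 1.6 × 2.4 = 8.064.
Odds after that evidence = (13/487) × 8.064 = 13104/60875.
Target odds = 4.
Need 25ⁿ ≥ 4 ÷ (13104/60875) = 60875/3276.
25¹ = 25, which meets the required 60875/3276; so n = 1.

1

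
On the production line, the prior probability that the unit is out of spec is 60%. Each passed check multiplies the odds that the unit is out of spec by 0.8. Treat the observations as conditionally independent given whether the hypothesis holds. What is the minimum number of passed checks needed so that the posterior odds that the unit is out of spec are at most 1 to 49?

20

Prior odds = 0.6/0.4 = 1.5.
Likelihood ratio per passed check = 0.8.
Target odds = 1/49.
Need 1.5 × 0.8ⁿ ≤ 1/49, i.e. 0.8ⁿ ≤ 2/147.
0.8¹⁹ ≈0.0144115 is still above 2/147 but 0.8²⁰ ≈0.0115292 is at or below it, so n = 20.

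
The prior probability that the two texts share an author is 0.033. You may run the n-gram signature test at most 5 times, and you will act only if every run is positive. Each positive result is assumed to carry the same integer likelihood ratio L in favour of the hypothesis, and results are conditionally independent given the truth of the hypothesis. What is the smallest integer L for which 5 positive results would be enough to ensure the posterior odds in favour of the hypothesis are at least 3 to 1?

3

Prior odds = 0.033/0.967 = 33/967.
Target odds = 3.
Need L⁵ ≥ 3 ÷ (33/967) = 967/11.
2⁵ = 32 < 967/11 ≤ 243 = 3⁵, so L = 3.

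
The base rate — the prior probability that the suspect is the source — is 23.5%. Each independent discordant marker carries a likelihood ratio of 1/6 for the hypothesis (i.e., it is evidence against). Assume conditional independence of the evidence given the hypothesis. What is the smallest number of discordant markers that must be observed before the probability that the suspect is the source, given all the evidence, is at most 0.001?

4

Prior odds = 0.235/0.765 = 47/153.
Likelihood ratio per discordant marker = 1/6.
Target odds: 0.001 ÷ 0.999 = 1/999.
Require (1/6)ⁿ ≤ 1/999 ÷ (47/153) = 17/5217.
(1/6)³ = 1/216 is still above 17/5217 but (1/6)⁴ = 1/1296 is at or below it, so n = 4.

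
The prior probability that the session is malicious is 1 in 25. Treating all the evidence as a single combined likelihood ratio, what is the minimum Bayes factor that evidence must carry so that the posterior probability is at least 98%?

1176

Prior odds = 0.04/0.96 = 1/24.
Target odds = 0.98/0.02 = 49.
Required Bayes factor = 49 ÷ (1/24) = 1176.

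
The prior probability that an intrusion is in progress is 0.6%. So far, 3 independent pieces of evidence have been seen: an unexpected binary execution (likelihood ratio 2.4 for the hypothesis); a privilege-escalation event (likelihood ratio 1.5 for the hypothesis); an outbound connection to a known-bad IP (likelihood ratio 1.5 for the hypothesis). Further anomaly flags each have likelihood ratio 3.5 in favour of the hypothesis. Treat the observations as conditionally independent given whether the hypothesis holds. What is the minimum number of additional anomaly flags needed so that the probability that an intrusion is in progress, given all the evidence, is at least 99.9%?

9

Prior odds = 0.006/0.994 = 3/497.
Combined Bayes factor of the evidence already in hand = 2.4 × 1.5 × 1.5 = 5.4.
Odds after that evidence = (3/497) × 5.4 = 81/2485.
Target odds = 0.999/0.001 = 999.
Need 3.5ⁿ ≥ 999 ÷ (81/2485) = 91945/3.
3.5⁸ = 5764801/256 falls short of 91945/3 but 3.5⁹ = 40353607/512 reaches it, so n = 9.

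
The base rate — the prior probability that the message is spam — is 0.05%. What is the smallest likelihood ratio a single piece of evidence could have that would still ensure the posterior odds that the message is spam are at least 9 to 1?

17991

Prior odds = 0.0005/0.9995 = 1/1999.
Target odds = 9.
Required Bayes factor = 9 ÷ (1/1999) = 17991.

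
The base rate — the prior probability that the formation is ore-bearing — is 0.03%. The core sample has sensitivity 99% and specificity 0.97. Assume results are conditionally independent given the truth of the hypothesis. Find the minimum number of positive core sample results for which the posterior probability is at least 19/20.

4

Prior odds = 0.0003/0.9997 = 3/9997.
False-positive rate = 1 − 0.97 = 0.03; likelihood ratio of a positive = 0.99/0.03 = 33.
Target odds: 0.95 ÷ 0.05 = 19.
Need (3/9997) × 33ⁿ ≥ 19, i.e. 33ⁿ ≥ 189943/3.
33³ = 35937 falls short of 189943/3 but 33⁴ = 1185921 reaches it, so n = 4.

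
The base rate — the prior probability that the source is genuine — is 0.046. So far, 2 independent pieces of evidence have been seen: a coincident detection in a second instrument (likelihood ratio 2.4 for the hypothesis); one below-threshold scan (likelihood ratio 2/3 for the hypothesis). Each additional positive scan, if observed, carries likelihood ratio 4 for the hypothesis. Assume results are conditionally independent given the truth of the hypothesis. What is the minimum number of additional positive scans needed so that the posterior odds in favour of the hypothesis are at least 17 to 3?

Prior odds = 0.046/0.954 = 23/477.
Combined Bayes factor of the evidence already in hand = 2.4 × (2/3) = 1.6.
Odds after that evidence = (23/477) × 1.6 = 184/2385.
Target odds = 17/3.
Need 4ⁿ ≥ 17/3 ÷ (184/2385) = 13515/184.
4³ = 64 falls short of 13515/184 but 4⁴ = 256 reaches it, so n = 4.

4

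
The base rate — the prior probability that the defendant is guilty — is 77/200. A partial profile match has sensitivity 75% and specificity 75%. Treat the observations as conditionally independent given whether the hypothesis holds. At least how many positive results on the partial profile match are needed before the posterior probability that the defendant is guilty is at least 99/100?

5

Prior odds: 0.385 ÷ 0.615 = 77/123.
False-positive rate = 1 − 0.75 = 0.25; likelihood ratio of a positive = 0.75/0.25 = 3.
Target posterior odds = 0.99/0.01 = 99.
Require 3ⁿ ≥ 99 ÷ (77/123) = 1107/7.
3⁴ = 81 falls short of 1107/7 but 3⁵ = 243 reaches it, so n = 5.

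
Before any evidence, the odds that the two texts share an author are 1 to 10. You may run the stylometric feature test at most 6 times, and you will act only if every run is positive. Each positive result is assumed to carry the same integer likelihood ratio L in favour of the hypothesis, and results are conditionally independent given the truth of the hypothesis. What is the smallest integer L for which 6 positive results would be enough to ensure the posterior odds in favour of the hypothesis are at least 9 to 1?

Prior odds = 0.1.
Target odds = 9.
Need L⁶ ≥ 9 ÷ 0.1 = 90.
2⁶ = 64 < 90 ≤ 729 = 3⁶, so L = 3.

3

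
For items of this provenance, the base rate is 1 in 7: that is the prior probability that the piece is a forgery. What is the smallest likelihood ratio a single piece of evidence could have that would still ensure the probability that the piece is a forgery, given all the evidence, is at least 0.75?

18

Prior odds = (1/7)/(6/7) = 1/6.
Target odds = 0.75/0.25 = 3.
Required Bayes factor = 3 ÷ (1/6) = 18.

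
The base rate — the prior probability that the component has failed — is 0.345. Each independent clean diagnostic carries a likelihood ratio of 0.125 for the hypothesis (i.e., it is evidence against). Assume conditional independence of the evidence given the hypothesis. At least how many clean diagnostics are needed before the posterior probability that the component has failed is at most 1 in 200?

Prior odds: 0.345 ÷ 0.655 = 69/131.
Likelihood ratio per clean diagnostic = 0.125.
Target posterior odds = 0.005/0.995 = 1/199.
Require 0.125ⁿ ≤ 1/199 ÷ (69/131) = 131/13731.
0.125² = 0.015625 is still above 131/13731 but 0.125³ = 0.001953125 is at or below it, so n = 3.

3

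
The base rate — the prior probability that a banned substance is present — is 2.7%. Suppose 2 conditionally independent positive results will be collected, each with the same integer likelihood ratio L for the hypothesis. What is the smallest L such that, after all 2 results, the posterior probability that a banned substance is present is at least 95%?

Prior odds = 0.027/0.973 = 27/973.
Target odds = 0.95/0.05 = 19.
Need L² ≥ 19 ÷ (27/973) = 18487/27.
26² = 676 < 18487/27 ≤ 729 = 27², so L = 27.

27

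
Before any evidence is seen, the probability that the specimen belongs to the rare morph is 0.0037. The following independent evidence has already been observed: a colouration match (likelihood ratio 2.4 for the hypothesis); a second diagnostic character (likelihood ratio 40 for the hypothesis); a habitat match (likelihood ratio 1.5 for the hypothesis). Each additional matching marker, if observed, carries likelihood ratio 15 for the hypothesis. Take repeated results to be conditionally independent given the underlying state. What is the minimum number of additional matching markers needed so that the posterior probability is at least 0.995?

Prior odds = 0.0037/0.9963 = 37/9963.
Combined Bayes factor of the evidence already in hand = 2.4 × 40 × 1.5 = 144.
Odds after that evidence = (37/9963) × 144 = 592/1107.
Target odds = 0.995/0.005 = 199.
Need 15ⁿ ≥ 199 ÷ (592/1107) = 220293/592.
15² = 225 falls short of 220293/592 but 15³ = 3375 reaches it, so n = 3.

3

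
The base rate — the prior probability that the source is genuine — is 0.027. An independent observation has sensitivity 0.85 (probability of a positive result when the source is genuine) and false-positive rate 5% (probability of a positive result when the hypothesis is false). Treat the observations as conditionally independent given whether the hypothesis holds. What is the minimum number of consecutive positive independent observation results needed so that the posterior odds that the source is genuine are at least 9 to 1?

3

Prior odds = 0.027/0.973 = 27/973.
Likelihood ratio of a positive result = 0.85/0.05 = 17.
Target odds = 9.
Require 17ⁿ ≥ 9 ÷ (27/973) = 973/3.
17² = 289 falls short of 973/3 but 17³ = 4913 reaches it, so n = 3.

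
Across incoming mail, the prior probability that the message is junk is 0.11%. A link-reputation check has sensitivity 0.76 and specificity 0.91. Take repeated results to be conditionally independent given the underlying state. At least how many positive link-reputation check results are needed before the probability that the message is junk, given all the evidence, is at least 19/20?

Prior odds: 0.0011 ÷ 0.9989 = 11/9989.
False-positive rate = 1 − 0.91 = 0.09; likelihood ratio of a positive = 0.76/0.09 = 76/9.
Target posterior odds = 0.95/0.05 = 19.
Require (76/9)ⁿ ≥ 19 ÷ (11/9989) = 189791/11.
(76/9)⁴ = 33362176/6561 falls short of 189791/11 but (76/9)⁵ ≈42939.3 reaches it, so n = 5.

5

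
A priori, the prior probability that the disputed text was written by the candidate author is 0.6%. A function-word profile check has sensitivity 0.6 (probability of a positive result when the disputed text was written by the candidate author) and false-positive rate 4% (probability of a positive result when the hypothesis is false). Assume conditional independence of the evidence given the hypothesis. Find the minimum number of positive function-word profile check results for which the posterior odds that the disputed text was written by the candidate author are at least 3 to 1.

Prior odds = 0.006/0.994 = 3/497.
Likelihood ratio of a positive result = 0.6/0.04 = 15.
Target odds = 3.
Need (3/497) × 15ⁿ ≥ 3, i.e. 15ⁿ ≥ 497.
15² = 225 falls short of 497 but 15³ = 3375 reaches it, so n = 3.

3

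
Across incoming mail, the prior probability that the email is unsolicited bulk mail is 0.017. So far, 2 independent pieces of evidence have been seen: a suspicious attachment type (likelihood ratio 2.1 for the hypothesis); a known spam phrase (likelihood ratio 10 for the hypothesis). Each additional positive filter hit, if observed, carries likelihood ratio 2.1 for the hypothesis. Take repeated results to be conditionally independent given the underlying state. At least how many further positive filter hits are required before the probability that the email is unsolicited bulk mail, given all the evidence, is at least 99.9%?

Prior odds = 0.017/0.983 = 17/983.
Combined Bayes factor of the evidence already in hand = 2.1 × 10 = 21.
Odds after that evidence = (17/983) × 21 = 357/983.
Target odds = 0.999/0.001 = 999.
Need 2.1ⁿ ≥ 999 ÷ (357/983) = 327339/119.
2.1¹⁰ ≈1667.99 falls short of 327339/119 but 2.1¹¹ ≈3502.78 reaches it, so n = 11.

11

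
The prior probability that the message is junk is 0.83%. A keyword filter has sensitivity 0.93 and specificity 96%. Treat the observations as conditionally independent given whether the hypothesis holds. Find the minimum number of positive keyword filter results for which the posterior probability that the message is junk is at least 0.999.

Prior odds: 0.0083 ÷ 0.9917 = 83/9917.
False-positive rate = 1 − 0.96 = 0.04; likelihood ratio of a positive = 0.93/0.04 = 23.25.
Target posterior odds = 0.999/0.001 = 999.
Require 23.25ⁿ ≥ 999 ÷ (83/9917) = 9907083/83.
23.25³ = 804357/64 falls short of 9907083/83 but 23.25⁴ = 74805201/256 reaches it, so n = 4.

4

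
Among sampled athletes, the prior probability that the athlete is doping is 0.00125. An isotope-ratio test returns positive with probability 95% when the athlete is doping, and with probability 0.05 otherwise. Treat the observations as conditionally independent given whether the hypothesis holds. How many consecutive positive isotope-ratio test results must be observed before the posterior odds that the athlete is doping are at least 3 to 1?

3

Prior odds = 0.00125/0.99875 = 1/799.
Likelihood ratio of a positive result = 0.95/0.05 = 19.
Target odds = 3.
Need (1/799) × 19ⁿ ≥ 3, i.e. 19ⁿ ≥ 2397.
19² = 361 falls short of 2397 but 19³ = 6859 reaches it, so n = 3.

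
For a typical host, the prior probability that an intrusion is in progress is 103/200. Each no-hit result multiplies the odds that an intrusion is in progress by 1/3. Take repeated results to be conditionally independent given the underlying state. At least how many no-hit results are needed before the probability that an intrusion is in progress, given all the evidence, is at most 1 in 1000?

7

Prior odds: 0.515 ÷ 0.485 = 103/97.
Likelihood ratio per no-hit result = 1/3.
Target odds: 0.001 ÷ 0.999 = 1/999.
Need (103/97) × (1/3)ⁿ ≤ 1/999, i.e. (1/3)ⁿ ≤ 97/102897.
(1/3)⁶ = 1/729 is still above 97/102897 but (1/3)⁷ = 1/2187 is at or below it, so n = 7.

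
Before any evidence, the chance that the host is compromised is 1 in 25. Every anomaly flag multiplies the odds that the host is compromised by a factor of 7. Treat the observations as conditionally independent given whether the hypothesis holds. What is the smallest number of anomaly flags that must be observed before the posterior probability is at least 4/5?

Prior odds = 0.04/0.96 = 1/24.
Likelihood ratio per anomaly flag = 7.
Target posterior odds = 0.8/0.2 = 4.
Require 7ⁿ ≥ 4 ÷ (1/24) = 96.
7² = 49 falls short of 96 but 7³ = 343 reaches it, so n = 3.

3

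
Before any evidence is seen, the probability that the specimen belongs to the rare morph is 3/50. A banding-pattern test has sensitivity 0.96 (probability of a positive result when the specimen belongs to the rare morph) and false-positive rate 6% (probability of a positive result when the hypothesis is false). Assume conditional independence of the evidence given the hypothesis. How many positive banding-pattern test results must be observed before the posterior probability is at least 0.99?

3

Prior odds = 0.06/0.94 = 3/47.
Likelihood ratio of a positive result = 0.96/0.06 = 16.
Target odds: 0.99 ÷ 0.01 = 99.
Need (3/47) × 16ⁿ ≥ 99, i.e. 16ⁿ ≥ 1551.
16² = 256 falls short of 1551 but 16³ = 4096 reaches it, so n = 3.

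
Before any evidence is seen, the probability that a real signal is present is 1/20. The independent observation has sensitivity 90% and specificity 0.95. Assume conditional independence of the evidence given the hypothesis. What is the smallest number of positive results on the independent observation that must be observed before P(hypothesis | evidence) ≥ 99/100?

3

Prior odds: 0.05 ÷ 0.95 = 1/19.
False-positive rate = 1 − 0.95 = 0.05; likelihood ratio of a positive = 0.9/0.05 = 18.
Target posterior odds = 0.99/0.01 = 99.
Need (1/19) × 18ⁿ ≥ 99, i.e. 18ⁿ ≥ 1881.
18² = 324 falls short of 1881 but 18³ = 5832 reaches it, so n = 3.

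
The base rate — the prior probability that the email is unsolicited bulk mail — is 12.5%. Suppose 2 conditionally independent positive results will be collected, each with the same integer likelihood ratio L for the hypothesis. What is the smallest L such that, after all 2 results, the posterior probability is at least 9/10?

Prior odds = 0.125/0.875 = 1/7.
Target odds = 0.9/0.1 = 9.
Need L² ≥ 9 ÷ (1/7) = 63.
7² = 49 < 63 ≤ 64 = 8², so L = 8.

8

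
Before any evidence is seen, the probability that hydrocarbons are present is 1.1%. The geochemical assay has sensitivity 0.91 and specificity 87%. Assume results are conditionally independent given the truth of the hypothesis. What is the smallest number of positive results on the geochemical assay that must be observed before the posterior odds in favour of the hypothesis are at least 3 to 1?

3

Prior odds = 0.011/0.989 = 11/989.
False-positive rate = 1 − 0.87 = 0.13; likelihood ratio of a positive = 0.91/0.13 = 7.
Target odds = 3.
Require 7ⁿ ≥ 3 ÷ (11/989) = 2967/11.
7² = 49 falls short of 2967/11 but 7³ = 343 reaches it, so n = 3.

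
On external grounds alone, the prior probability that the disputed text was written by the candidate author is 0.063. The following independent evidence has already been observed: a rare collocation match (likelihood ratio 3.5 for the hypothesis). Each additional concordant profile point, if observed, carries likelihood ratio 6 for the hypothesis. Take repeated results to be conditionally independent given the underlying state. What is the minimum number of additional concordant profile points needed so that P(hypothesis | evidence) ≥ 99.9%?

5

Prior odds = 0.063/0.937 = 63/937.
Bayes factor of the evidence already in hand = 3.5.
Odds after that evidence = (63/937) × 3.5 = 441/1874.
Target odds = 0.999/0.001 = 999.
Need 6ⁿ ≥ 999 ÷ (441/1874) = 208014/49.
6⁴ = 1296 falls short of 208014/49 but 6⁵ = 7776 reaches it, so n = 5.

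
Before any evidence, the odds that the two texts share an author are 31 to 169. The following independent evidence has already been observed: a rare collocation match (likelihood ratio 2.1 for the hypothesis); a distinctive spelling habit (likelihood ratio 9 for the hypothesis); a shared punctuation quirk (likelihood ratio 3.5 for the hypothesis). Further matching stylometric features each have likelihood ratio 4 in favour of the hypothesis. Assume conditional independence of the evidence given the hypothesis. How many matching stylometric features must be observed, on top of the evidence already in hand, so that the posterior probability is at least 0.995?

3

Prior odds = 31/169.
Combined Bayes factor of the evidence already in hand = 2.1 × 9 × 3.5 = 66.15.
Odds after that evidence = (31/169) × 66.15 = 41013/3380.
Target odds = 0.995/0.005 = 199.
Need 4ⁿ ≥ 199 ÷ (41013/3380) = 672620/41013.
4² = 16 falls short of 672620/41013 but 4³ = 64 reaches it, so n = 3.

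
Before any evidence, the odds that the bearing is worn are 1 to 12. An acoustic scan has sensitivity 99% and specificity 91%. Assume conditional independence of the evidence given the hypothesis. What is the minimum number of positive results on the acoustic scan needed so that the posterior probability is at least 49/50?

3

Prior odds = 1/12.
False-positive rate = 1 − 0.91 = 0.09; likelihood ratio of a positive = 0.99/0.09 = 11.
Target posterior odds = 0.98/0.02 = 49.
Need (1/12) × 11ⁿ ≥ 49, i.e. 11ⁿ ≥ 588.
11² = 121 falls short of 588 but 11³ = 1331 reaches it, so n = 3.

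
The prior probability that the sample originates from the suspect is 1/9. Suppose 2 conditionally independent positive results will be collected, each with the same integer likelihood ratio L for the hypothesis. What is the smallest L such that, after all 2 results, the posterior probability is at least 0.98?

20

Prior odds = (1/9)/(8/9) = 0.125.
Target odds = 0.98/0.02 = 49.
Need L² ≥ 49 ÷ 0.125 = 392.
19² = 361 < 392 ≤ 400 = 20², so L = 20.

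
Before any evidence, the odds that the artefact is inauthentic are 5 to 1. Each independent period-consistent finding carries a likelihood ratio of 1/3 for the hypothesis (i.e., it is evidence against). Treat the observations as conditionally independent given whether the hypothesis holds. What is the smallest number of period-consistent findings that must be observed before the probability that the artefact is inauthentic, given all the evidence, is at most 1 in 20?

Prior odds = 5.
Likelihood ratio per period-consistent finding = 1/3.
Target posterior odds = 0.05/0.95 = 1/19.
Require (1/3)ⁿ ≤ 1/19 ÷ 5 = 1/95.
(1/3)⁴ = 1/81 is still above 1/95 but (1/3)⁵ = 1/243 is at or below it, so n = 5.

5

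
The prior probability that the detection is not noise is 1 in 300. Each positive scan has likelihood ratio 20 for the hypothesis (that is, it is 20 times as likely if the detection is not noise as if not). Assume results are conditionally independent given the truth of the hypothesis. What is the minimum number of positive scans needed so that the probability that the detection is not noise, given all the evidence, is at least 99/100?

4

Prior odds: (1/300) ÷ (299/300) = 1/299.
Likelihood ratio per positive scan = 20.
Target posterior odds = 0.99/0.01 = 99.
Require 20ⁿ ≥ 99 ÷ (1/299) = 29601.
20³ = 8000 falls short of 29601 but 20⁴ = 160000 reaches it, so n = 4.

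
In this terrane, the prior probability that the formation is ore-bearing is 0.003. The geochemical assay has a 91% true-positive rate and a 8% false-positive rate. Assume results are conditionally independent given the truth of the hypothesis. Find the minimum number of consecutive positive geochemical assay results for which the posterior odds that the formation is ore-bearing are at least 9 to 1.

4

Prior odds = 0.003/0.997 = 3/997.
Likelihood ratio of a positive result = 0.91/0.08 = 11.375.
Target odds = 9.
Need (3/997) × 11.375ⁿ ≥ 9, i.e. 11.375ⁿ ≥ 2991.
11.375³ = 753571/512 falls short of 2991 but 11.375⁴ = 68574961/4096 reaches it, so n = 4.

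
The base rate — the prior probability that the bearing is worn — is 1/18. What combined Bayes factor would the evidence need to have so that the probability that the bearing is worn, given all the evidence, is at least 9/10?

153

Prior odds = (1/18)/(17/18) = 1/17.
Target odds = 0.9/0.1 = 9.
Required Bayes factor = 9 ÷ (1/17) = 153.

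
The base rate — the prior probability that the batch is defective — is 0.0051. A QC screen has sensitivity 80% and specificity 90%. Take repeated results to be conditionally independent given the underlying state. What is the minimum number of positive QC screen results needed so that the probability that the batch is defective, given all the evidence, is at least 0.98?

5

Prior odds: 0.0051 ÷ 0.9949 = 51/9949.
False-positive rate = 1 − 0.9 = 0.1; likelihood ratio of a positive = 0.8/0.1 = 8.
Target posterior odds = 0.98/0.02 = 49.
Need (51/9949) × 8ⁿ ≥ 49, i.e. 8ⁿ ≥ 487501/51.
8⁴ = 4096 falls short of 487501/51 but 8⁵ = 32768 reaches it, so n = 5.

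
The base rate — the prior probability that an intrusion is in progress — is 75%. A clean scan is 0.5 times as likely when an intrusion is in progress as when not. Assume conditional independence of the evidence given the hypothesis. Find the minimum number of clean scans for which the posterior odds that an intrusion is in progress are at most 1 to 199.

10

Prior odds: 0.75 ÷ 0.25 = 3.
Likelihood ratio per clean scan = 0.5.
Target odds = 1/199.
Need 3 × 0.5ⁿ ≤ 1/199, i.e. 0.5ⁿ ≤ 1/597.
0.5⁹ = 0.001953125 is still above 1/597 but 0.5¹⁰ = 1/1024 is at or below it, so n = 10.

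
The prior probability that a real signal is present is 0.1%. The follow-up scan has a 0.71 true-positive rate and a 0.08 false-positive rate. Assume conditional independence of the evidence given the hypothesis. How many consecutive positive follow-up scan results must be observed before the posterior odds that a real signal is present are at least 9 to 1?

Prior odds: 0.001 ÷ 0.999 = 1/999.
Likelihood ratio of a positive result = 0.71/0.08 = 8.875.
Target odds = 9.
Need (1/999) × 8.875ⁿ ≥ 9, i.e. 8.875ⁿ ≥ 8991.
8.875⁴ = 25411681/4096 falls short of 8991 but 8.875⁵ ≈55060.7 reaches it, so n = 5.

5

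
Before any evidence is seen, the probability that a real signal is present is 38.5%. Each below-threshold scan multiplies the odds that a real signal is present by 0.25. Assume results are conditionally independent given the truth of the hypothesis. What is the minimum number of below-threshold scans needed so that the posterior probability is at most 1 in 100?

Prior odds: 0.385 ÷ 0.615 = 77/123.
Likelihood ratio per below-threshold scan = 0.25.
Target odds: 0.01 ÷ 0.99 = 1/99.
Require 0.25ⁿ ≤ 1/99 ÷ (77/123) = 41/2541.
0.25² = 0.0625 is still above 41/2541 but 0.25³ = 0.015625 is at or below it, so n = 3.

3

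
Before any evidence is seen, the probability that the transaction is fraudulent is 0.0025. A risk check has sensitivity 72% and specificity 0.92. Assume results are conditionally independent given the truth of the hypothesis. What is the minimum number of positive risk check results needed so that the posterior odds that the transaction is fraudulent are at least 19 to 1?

Prior odds = 0.0025/0.9975 = 1/399.
False-positive rate = 1 − 0.92 = 0.08; likelihood ratio of a positive = 0.72/0.08 = 9.
Target odds = 19.
Need (1/399) × 9ⁿ ≥ 19, i.e. 9ⁿ ≥ 7581.
9⁴ = 6561 falls short of 7581 but 9⁵ = 59049 reaches it, so n = 5.

5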